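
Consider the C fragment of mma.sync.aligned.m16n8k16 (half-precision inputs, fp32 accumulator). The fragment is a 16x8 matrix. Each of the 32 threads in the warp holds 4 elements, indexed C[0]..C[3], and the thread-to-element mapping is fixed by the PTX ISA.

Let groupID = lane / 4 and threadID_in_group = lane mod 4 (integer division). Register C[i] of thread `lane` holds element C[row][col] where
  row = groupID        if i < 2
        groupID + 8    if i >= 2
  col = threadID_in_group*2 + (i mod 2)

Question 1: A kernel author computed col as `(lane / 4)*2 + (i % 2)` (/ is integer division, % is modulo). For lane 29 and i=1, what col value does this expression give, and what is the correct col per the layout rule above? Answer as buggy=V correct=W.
`(lane / 4)*2 + (i % 2)`[29,1]⇒15
lane 29⇒29/4=7, 29 mod 4=1
i=1  r:7+0⇒7  c:2·1+1⇒3
col: 15 vs 3

buggy=15 correct=3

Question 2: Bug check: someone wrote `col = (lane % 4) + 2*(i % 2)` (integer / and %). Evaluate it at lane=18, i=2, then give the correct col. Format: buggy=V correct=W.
buggy=2 correct=4

`(lane % 4) + 2*(i % 2)`[18,2]→2
18: G=4,T=2
[2] (4+8,2*2+0) = (12,4)
col: 2 vs 4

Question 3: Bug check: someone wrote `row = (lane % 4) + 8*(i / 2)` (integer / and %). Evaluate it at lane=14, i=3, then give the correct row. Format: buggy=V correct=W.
`(lane % 4) + 8*(i / 2)`[14,3]→10
lane 14→14/4=3, 14 mod 4=2
i=3  r:3+8→11  c:2·2+1→5
row: 10 vs 11

buggy=10 correct=11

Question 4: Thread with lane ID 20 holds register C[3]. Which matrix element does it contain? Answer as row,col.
L=20->g=20>>2=5, t=20&3=0
[3]->row 5+8=13  col 0·2+1=1

13,1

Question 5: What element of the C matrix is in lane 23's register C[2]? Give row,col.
23: grp=5,tig=3
[2] (5+8,3*2+0) = (13,6)

13,6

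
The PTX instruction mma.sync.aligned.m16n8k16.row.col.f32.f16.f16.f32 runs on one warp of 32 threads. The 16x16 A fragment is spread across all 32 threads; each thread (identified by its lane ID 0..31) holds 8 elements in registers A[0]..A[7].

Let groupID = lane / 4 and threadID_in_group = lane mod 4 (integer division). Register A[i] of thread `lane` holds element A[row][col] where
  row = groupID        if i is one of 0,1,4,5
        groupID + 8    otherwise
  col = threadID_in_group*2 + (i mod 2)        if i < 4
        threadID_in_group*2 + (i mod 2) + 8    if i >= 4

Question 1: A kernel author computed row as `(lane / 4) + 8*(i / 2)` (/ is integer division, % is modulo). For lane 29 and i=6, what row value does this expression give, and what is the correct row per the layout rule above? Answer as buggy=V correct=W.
buggy=31 correct=15

`(lane / 4) + 8*(i / 2)`[29,6]->31
lane 29: g=7 (29/4), t=1 (29%4)
i=6: r=7+8=15, c=1*2+0+8=10
row: 31 vs 15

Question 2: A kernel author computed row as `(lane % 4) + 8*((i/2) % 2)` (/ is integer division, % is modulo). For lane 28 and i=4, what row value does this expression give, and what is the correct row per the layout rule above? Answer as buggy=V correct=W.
`(lane % 4) + 8*((i/2) % 2)`[28,4]⇒0
L=28⇒gr=28>>2=7, th=28&3=0
[4]⇒row 7+0=7  col 0·2+0+8=8
row: 0 vs 7

buggy=0 correct=7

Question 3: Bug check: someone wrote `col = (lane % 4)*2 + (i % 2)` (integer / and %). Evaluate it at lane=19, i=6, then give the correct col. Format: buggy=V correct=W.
buggy=6 correct=14

`(lane % 4)*2 + (i % 2)`[19,6]->6
19: gid=4,tid=3
[6] (4+8,3*2+0+8) = (12,14)
col: 6 vs 14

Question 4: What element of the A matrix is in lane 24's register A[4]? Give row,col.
6,8

L=24->g=24>>2=6, t=24&3=0
[4]->row 6+0=6  col 0·2+0+8=8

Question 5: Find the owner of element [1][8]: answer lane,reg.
4,4

r=1⇒gr=1,Rb=0  c=8⇒Cb=1,th=0,odd=0
L=1*4+0=4  i=1*4+0*2+0=4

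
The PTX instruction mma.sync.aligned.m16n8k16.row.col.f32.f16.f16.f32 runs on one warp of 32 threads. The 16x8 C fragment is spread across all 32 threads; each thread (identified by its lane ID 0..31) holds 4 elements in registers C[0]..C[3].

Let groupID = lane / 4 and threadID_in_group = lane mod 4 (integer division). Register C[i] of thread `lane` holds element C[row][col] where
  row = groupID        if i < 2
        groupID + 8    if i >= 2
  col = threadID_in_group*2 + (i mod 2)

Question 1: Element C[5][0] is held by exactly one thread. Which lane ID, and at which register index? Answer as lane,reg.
r: 5->gid=5,r8=0  c: 0->tid=0,i&1=0
L=5*4+0=20  i=0*2+0=0

20,0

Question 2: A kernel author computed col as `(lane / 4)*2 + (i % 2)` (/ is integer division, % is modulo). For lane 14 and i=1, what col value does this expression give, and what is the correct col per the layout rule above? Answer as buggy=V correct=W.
buggy=7 correct=5

`(lane / 4)*2 + (i % 2)`[14,1]=>7
L=14=>grp=14>>2=3, tig=14&3=2
[1]=>row 3+0=3  col 2·2+1=5
col: 7 vs 5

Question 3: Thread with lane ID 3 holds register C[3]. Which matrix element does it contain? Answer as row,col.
lane 3->3/4=0, 3 mod 4=3
i=3  r:0+8->8  c:2·3+1->7

8,7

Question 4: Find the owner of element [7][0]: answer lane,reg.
r: 7->gid=7,r8=0  c: 0->tid=0,i&1=0
L=7*4+0=28  i=0*2+0=0

28,0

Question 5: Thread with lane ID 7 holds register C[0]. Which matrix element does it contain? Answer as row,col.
L=7→G=7>>2=1, T=7&3=3
[0]→row 1+0=1  col 3·2+0=6

1,6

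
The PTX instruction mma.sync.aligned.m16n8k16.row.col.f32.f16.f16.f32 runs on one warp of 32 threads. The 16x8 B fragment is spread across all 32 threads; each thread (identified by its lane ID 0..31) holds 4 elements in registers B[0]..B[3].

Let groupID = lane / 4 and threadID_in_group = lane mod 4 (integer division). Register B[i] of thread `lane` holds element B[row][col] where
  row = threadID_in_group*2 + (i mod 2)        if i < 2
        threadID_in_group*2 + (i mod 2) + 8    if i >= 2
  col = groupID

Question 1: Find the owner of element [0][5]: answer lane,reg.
20,0

c=5→G=5  r=0→rhi=0,T=0,p=0
L=5*4+0=20  i=0*2+0=0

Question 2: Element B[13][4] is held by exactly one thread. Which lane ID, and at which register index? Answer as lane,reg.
18,3

c=4→G=4  r=13→rhi=1,T=2,p=1
L=4*4+2=18  i=1*2+1=3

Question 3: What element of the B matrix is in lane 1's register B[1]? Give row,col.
lane 1->1/4=0, 1 mod 4=1
i=1  r:2·1+1+0->3  c:0

3,0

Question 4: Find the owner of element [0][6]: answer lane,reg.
c: 6->gid=6  r: 0->r8=0,tid=0,i&1=0
L=6*4+0=24  i=0*2+0=0

24,0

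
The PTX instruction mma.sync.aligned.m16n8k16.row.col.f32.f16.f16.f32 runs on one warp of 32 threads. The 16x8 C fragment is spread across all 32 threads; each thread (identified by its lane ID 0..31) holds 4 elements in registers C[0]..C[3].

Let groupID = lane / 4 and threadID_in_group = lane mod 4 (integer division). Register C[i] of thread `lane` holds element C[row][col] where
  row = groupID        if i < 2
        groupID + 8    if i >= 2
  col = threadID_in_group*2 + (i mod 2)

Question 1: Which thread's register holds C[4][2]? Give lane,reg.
r=4→G=4,rhi=0  c=2→T=1,p=0
L=4*4+1=17  i=0*2+0=0

17,0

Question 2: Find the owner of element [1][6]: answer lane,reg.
r:1=>grp=1,rB=0  c:6=>tig=3,lo=0
L=1*4+3=7  i=0*2+0=0

7,0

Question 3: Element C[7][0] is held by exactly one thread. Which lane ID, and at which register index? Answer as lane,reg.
r=7->g=7,rb=0  c=0->t=0,b0=0
L=7*4+0=28  i=0*2+0=0

28,0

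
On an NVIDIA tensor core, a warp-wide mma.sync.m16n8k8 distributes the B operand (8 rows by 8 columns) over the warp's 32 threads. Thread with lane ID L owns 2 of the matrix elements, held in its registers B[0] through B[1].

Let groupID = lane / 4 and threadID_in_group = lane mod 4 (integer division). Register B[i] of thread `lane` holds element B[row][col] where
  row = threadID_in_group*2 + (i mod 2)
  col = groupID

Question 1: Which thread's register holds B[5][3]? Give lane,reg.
c=3⇒gr=3  r=5⇒th=2,odd=1
L=3*4+2=14  i=1=1

14,1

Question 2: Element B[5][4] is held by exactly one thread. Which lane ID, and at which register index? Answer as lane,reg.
18,1

c=4→G=4  r=5→T=2,p=1
L=4*4+2=18  i=1=1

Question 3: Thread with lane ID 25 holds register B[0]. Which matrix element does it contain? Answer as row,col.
2,6

L=25=>grp=25>>2=6, tig=25&3=1
[0]=>row 1·2+0=2  col grp=6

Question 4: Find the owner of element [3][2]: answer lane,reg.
9,1

c=2→G=2  r=3→T=1,p=1
L=2*4+1=9  i=1=1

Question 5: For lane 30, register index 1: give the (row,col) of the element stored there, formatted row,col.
lane 30: g=7 (30/4), t=2 (30%4)
i=1: r=2*2+1=5, c=g=7

5,7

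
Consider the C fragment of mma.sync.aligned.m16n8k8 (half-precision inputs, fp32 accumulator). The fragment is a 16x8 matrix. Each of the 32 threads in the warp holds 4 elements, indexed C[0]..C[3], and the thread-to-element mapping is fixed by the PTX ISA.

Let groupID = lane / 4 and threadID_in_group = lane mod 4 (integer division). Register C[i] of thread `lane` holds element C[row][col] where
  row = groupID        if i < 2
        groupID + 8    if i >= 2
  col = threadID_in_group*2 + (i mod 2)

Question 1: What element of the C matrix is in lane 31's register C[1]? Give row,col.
7,7

lane 31→31/4=7, 31 mod 4=3
i=1  r:7+0→7  c:2·3+1→7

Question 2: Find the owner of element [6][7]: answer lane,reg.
r: 6->gid=6,r8=0  c: 7->tid=3,i&1=1
L=6*4+3=27  i=0*2+1=1

27,1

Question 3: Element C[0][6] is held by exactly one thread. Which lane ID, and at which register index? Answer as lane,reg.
r=0⇒gr=0,Rb=0  c=6⇒th=3,odd=0
L=0*4+3=3  i=0*2+0=0

3,0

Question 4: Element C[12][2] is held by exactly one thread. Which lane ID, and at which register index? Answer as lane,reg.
r=12->g=4,rb=1  c=2->t=1,b0=0
L=4*4+1=17  i=1*2+0=2

17,2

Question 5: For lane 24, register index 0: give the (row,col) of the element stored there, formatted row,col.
6,0

24: G=6,T=0
[0] (6+0,0*2+0) = (6,0)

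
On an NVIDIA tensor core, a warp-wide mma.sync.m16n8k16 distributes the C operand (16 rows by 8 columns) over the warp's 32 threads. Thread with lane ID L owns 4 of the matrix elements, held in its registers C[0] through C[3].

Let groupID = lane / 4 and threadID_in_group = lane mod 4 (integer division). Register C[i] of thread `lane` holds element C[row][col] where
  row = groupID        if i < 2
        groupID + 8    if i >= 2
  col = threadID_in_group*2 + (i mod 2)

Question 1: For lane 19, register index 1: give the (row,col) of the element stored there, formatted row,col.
L=19->g=19>>2=4, t=19&3=3
[1]->row 4+0=4  col 3·2+1=7

4,7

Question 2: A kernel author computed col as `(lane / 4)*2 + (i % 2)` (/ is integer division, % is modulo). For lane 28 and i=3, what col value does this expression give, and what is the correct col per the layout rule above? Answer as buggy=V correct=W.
`(lane / 4)*2 + (i % 2)`[28,3]=>15
lane 28=>28/4=7, 28 mod 4=0
i=3  r:7+8=>15  c:2·0+1=>1
col: 15 vs 1

buggy=15 correct=1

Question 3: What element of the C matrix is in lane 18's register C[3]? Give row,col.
18: gr=4,th=2
[3] (4+8,2*2+1) = (12,5)

12,5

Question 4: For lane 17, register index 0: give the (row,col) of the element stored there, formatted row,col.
lane 17: gid=4 (17/4), tid=1 (17%4)
i=0: r=4+0=4, c=1*2+0=2

4,2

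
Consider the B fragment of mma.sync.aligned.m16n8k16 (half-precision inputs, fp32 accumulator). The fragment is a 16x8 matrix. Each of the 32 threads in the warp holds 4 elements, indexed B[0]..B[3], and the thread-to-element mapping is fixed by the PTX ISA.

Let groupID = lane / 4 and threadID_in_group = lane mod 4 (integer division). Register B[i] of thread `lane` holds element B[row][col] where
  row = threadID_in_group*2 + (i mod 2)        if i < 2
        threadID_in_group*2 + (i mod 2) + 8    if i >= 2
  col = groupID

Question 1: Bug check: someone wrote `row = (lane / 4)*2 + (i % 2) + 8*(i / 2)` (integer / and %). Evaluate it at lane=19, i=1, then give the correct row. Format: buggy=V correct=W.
buggy=9 correct=7

`(lane / 4)*2 + (i % 2) + 8*(i / 2)`[19,1]⇒9
lane 19: gr=4 (19/4), th=3 (19%4)
i=1: r=3*2+1+0=7, c=gr=4
row: 9 vs 7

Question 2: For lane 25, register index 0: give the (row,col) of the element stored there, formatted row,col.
lane 25: gr=6 (25/4), th=1 (25%4)
i=0: r=1*2+0+0=2, c=gr=6

2,6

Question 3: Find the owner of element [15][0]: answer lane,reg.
3,3

c: 0->gid=0  r: 15->r8=1,tid=3,i&1=1
L=0*4+3=3  i=1*2+1=3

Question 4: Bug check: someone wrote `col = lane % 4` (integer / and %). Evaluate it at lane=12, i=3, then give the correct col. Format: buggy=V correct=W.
`lane % 4`[12,3]->0
L=12->gid=12>>2=3, tid=12&3=0
[3]->row 0·2+1+8=9  col gid=3
col: 0 vs 3

buggy=0 correct=3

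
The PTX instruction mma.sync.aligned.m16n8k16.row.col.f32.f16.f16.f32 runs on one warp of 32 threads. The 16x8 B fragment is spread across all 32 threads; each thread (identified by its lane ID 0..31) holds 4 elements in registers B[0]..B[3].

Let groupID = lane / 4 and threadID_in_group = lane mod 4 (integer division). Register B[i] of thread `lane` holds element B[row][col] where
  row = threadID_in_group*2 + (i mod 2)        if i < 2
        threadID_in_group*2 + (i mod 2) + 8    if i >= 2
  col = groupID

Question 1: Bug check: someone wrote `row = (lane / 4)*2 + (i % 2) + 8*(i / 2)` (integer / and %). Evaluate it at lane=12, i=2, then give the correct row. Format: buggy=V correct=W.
buggy=14 correct=8

`(lane / 4)*2 + (i % 2) + 8*(i / 2)`[12,2]⇒14
lane 12: gr=3 (12/4), th=0 (12%4)
i=2: r=0*2+0+8=8, c=gr=3
row: 14 vs 8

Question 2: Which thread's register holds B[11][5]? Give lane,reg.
21,3

c=5⇒gr=5  r=11⇒Rb=1,th=1,odd=1
L=5*4+1=21  i=1*2+1=3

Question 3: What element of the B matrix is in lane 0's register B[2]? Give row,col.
8,0

0: g=0,t=0
[2] (0*2+0+8,0) = (8,0)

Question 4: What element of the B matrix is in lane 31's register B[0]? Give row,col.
6,7

lane 31: G=7 (31/4), T=3 (31%4)
i=0: r=3*2+0+0=6, c=G=7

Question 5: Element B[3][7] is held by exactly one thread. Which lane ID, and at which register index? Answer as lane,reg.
29,1

c=7⇒gr=7  r=3⇒Rb=0,th=1,odd=1
L=7*4+1=29  i=0*2+1=1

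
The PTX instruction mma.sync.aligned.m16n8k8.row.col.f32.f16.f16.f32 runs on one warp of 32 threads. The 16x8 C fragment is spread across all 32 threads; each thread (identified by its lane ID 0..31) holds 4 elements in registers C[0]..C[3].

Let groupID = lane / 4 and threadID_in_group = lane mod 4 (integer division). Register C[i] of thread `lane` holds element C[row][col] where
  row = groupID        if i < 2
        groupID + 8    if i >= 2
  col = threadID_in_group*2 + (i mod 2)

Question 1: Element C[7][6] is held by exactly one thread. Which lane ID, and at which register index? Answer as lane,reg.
r: 7->gid=7,r8=0  c: 6->tid=3,i&1=0
L=7*4+3=31  i=0*2+0=0

31,0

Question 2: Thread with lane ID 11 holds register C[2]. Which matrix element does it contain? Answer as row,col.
10,6

L=11=>grp=11>>2=2, tig=11&3=3
[2]=>row 2+8=10  col 3·2+0=6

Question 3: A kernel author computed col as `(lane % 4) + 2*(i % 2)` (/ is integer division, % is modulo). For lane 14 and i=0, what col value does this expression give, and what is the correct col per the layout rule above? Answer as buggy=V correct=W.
buggy=2 correct=4

`(lane % 4) + 2*(i % 2)`[14,0]=>2
L=14=>grp=14>>2=3, tig=14&3=2
[0]=>row 3+0=3  col 2·2+0=4
col: 2 vs 4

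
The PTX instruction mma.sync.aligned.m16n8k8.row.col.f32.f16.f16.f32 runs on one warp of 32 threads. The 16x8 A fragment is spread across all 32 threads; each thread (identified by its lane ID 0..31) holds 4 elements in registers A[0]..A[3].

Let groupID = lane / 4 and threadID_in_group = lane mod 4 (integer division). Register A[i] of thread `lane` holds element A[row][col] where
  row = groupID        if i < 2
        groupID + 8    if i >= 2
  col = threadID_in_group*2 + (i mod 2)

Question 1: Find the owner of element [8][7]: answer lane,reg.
3,3

r=8→G=0,rhi=1  c=7→T=3,p=1
L=0*4+3=3  i=1*2+1=3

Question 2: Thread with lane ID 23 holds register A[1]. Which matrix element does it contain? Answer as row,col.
23: g=5,t=3
[1] (5+0,3*2+1) = (5,7)

5,7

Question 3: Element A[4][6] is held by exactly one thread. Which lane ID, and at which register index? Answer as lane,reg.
r: 4->gid=4,r8=0  c: 6->tid=3,i&1=0
L=4*4+3=19  i=0*2+0=0

19,0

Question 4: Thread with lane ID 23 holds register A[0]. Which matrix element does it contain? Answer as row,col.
5,6

lane 23→23/4=5, 23 mod 4=3
i=0  r:5+0→5  c:2·3+0→6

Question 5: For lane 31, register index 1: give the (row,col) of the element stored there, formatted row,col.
7,7

lane 31⇒31/4=7, 31 mod 4=3
i=1  r:7+0⇒7  c:2·3+1⇒7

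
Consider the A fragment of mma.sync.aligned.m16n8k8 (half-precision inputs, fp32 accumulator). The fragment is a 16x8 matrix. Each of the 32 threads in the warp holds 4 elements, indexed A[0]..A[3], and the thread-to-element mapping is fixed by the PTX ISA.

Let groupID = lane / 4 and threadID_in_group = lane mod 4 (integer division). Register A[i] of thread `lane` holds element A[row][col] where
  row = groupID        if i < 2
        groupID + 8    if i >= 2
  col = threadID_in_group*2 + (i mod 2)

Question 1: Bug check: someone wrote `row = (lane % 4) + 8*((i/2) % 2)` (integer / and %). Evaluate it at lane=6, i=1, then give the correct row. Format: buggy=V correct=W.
`(lane % 4) + 8*((i/2) % 2)`[6,1]=>2
L=6=>grp=6>>2=1, tig=6&3=2
[1]=>row 1+0=1  col 2·2+1=5
row: 2 vs 1

buggy=2 correct=1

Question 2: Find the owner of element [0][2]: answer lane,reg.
1,0

r=0⇒gr=0,Rb=0  c=2⇒th=1,odd=0
L=0*4+1=1  i=0*2+0=0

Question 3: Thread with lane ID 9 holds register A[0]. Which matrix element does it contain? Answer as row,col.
2,2

lane 9: G=2 (9/4), T=1 (9%4)
i=0: r=2+0=2, c=1*2+0=2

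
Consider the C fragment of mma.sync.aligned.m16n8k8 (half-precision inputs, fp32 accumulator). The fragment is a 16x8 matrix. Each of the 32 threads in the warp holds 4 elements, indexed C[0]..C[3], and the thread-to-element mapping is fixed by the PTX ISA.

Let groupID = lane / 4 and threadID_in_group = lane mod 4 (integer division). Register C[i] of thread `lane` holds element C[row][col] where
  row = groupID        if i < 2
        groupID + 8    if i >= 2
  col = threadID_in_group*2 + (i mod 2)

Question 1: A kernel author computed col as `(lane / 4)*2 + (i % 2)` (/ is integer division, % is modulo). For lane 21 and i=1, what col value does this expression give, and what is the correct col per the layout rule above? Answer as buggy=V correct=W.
buggy=11 correct=3

`(lane / 4)*2 + (i % 2)`[21,1]→11
lane 21: G=5 (21/4), T=1 (21%4)
i=1: r=5+0=5, c=1*2+1=3
col: 11 vs 3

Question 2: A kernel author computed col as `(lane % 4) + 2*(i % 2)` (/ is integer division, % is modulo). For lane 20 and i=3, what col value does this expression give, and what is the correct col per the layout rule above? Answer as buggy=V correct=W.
buggy=2 correct=1

`(lane % 4) + 2*(i % 2)`[20,3]→2
L=20→G=20>>2=5, T=20&3=0
[3]→row 5+8=13  col 0·2+1=1
col: 2 vs 1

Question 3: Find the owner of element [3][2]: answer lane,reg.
r=3->g=3,rb=0  c=2->t=1,b0=0
L=3*4+1=13  i=0*2+0=0

13,0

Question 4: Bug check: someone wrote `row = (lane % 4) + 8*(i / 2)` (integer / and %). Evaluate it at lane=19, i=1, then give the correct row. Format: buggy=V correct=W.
buggy=3 correct=4

`(lane % 4) + 8*(i / 2)`[19,1]->3
lane 19: gid=4 (19/4), tid=3 (19%4)
i=1: r=4+0=4, c=3*2+1=7
row: 3 vs 4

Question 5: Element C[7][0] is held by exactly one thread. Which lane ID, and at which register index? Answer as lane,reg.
r: 7->gid=7,r8=0  c: 0->tid=0,i&1=0
L=7*4+0=28  i=0*2+0=0

28,0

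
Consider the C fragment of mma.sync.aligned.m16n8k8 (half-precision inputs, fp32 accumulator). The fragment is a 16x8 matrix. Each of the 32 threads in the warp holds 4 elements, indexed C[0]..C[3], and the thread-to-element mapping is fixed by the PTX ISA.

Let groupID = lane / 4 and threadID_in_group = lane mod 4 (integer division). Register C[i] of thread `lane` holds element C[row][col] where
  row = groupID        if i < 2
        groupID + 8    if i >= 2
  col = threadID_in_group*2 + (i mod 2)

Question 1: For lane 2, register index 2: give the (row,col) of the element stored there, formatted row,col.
lane 2: gid=0 (2/4), tid=2 (2%4)
i=2: r=0+8=8, c=2*2+0=4

8,4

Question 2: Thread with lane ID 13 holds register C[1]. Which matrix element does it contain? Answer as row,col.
3,3

lane 13->13/4=3, 13 mod 4=1
i=1  r:3+0->3  c:2·1+1->3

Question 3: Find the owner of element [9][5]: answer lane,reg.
r=9->g=1,rb=1  c=5->t=2,b0=1
L=1*4+2=6  i=1*2+1=3

6,3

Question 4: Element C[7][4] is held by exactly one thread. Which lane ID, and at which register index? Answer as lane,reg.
30,0

r=7->g=7,rb=0  c=4->t=2,b0=0
L=7*4+2=30  i=0*2+0=0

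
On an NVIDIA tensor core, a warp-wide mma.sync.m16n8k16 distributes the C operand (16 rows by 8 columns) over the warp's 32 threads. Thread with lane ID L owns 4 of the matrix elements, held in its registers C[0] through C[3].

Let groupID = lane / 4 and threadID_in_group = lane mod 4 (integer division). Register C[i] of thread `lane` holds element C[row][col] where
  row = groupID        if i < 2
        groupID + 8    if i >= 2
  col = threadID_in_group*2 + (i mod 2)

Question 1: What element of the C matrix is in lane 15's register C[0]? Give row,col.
15: gid=3,tid=3
[0] (3+0,3*2+0) = (3,6)

3,6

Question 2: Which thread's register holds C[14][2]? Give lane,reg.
25,2

r=14→G=6,rhi=1  c=2→T=1,p=0
L=6*4+1=25  i=1*2+0=2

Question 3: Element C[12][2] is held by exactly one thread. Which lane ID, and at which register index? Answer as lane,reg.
17,2

r=12⇒gr=4,Rb=1  c=2⇒th=1,odd=0
L=4*4+1=17  i=1*2+0=2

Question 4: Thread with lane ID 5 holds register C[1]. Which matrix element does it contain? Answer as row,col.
1,3

lane 5: G=1 (5/4), T=1 (5%4)
i=1: r=1+0=1, c=1*2+1=3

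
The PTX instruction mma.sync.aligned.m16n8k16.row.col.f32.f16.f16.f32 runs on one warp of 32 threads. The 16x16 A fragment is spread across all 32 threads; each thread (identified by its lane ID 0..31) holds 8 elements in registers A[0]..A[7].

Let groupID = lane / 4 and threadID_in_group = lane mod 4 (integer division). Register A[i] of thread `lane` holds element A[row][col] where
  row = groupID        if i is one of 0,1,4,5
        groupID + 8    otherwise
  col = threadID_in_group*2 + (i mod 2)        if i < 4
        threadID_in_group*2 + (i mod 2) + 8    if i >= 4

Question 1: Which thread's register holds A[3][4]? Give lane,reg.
14,0

r=3⇒gr=3,Rb=0  c=4⇒Cb=0,th=2,odd=0
L=3*4+2=14  i=0*4+0*2+0=0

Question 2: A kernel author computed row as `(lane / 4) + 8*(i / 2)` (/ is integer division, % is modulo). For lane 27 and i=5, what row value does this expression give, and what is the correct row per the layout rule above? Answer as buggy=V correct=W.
`(lane / 4) + 8*(i / 2)`[27,5]->22
L=27->g=27>>2=6, t=27&3=3
[5]->row 6+0=6  col 3·2+1+8=15
row: 22 vs 6

buggy=22 correct=6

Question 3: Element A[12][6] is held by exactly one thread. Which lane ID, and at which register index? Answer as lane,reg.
19,2

r=12→G=4,rhi=1  c=6→chi=0,T=3,p=0
L=4*4+3=19  i=0*4+1*2+0=2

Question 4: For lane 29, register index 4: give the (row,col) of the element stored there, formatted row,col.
7,10

lane 29->29/4=7, 29 mod 4=1
i=4  r:7+0->7  c:2·1+0+8->10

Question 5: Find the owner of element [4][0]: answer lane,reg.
16,0

r=4⇒gr=4,Rb=0  c=0⇒Cb=0,th=0,odd=0
L=4*4+0=16  i=0*4+0*2+0=0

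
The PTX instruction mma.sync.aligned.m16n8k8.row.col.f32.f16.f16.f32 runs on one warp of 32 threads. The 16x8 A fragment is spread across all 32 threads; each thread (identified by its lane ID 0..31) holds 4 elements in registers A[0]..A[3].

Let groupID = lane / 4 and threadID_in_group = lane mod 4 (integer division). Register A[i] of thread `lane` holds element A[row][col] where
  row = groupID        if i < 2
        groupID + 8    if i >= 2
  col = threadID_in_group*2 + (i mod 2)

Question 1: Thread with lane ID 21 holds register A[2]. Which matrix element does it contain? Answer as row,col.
13,2

lane 21: gr=5 (21/4), th=1 (21%4)
i=2: r=5+8=13, c=1*2+0=2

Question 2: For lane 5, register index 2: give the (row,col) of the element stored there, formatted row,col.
lane 5: gid=1 (5/4), tid=1 (5%4)
i=2: r=1+8=9, c=1*2+0=2

9,2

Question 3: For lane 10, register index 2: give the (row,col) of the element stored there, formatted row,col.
10,4

lane 10⇒10/4=2, 10 mod 4=2
i=2  r:2+8⇒10  c:2·2+0⇒4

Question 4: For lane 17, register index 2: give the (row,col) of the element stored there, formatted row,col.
lane 17→17/4=4, 17 mod 4=1
i=2  r:4+8→12  c:2·1+0→2

12,2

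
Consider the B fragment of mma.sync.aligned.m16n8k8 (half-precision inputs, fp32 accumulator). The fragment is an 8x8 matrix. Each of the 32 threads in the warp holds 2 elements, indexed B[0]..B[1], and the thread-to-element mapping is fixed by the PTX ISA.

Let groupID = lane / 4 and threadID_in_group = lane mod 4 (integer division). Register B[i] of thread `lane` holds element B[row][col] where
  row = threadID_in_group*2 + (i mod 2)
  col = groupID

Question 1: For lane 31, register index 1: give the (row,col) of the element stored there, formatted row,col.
L=31->gid=31>>2=7, tid=31&3=3
[1]->row 3·2+1=7  col gid=7

7,7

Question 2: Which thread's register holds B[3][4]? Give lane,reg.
17,1

c: 4->gid=4  r: 3->tid=1,i&1=1
L=4*4+1=17  i=1=1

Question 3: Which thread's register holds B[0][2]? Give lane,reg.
8,0

c:2=>grp=2  r:0=>tig=0,lo=0
L=2*4+0=8  i=0=0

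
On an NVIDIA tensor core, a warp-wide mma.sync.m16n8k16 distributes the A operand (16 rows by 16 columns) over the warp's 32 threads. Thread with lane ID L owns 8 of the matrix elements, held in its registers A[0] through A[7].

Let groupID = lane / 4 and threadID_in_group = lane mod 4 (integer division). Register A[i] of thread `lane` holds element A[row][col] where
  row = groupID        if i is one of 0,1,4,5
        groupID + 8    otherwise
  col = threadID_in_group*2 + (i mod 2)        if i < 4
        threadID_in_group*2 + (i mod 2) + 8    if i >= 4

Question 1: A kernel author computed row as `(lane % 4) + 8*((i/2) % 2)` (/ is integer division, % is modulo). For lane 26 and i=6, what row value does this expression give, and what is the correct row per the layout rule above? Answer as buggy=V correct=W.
`(lane % 4) + 8*((i/2) % 2)`[26,6]=>10
26: grp=6,tig=2
[6] (6+8,2*2+0+8) = (14,12)
row: 10 vs 14

buggy=10 correct=14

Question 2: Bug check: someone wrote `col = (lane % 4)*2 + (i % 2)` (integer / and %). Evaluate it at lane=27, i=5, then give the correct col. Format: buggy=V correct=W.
buggy=7 correct=15

`(lane % 4)*2 + (i % 2)`[27,5]=>7
27: grp=6,tig=3
[5] (6+0,3*2+1+8) = (6,15)
col: 7 vs 15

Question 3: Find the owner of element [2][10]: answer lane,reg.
9,4

r=2→G=2,rhi=0  c=10→chi=1,T=1,p=0
L=2*4+1=9  i=1*4+0*2+0=4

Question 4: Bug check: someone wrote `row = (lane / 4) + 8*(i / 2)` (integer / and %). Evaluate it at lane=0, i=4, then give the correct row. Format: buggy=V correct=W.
buggy=16 correct=0

`(lane / 4) + 8*(i / 2)`[0,4]→16
lane 0: G=0 (0/4), T=0 (0%4)
i=4: r=0+0=0, c=0*2+0+8=8
row: 16 vs 0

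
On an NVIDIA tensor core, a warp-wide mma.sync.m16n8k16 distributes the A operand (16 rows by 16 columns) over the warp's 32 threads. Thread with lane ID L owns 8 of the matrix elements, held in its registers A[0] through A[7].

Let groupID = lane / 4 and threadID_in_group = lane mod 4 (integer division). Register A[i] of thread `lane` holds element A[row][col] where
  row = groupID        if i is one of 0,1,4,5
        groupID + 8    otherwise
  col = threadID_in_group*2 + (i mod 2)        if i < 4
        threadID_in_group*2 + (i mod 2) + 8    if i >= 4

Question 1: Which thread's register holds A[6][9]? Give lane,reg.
r:6=>grp=6,rB=0  c:9=>cB=1,tig=0,lo=1
L=6*4+0=24  i=1*4+0*2+1=5

24,5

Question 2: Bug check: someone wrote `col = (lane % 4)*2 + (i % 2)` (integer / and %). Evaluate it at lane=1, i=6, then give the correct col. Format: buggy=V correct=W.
buggy=2 correct=10

`(lane % 4)*2 + (i % 2)`[1,6]=>2
1: grp=0,tig=1
[6] (0+8,1*2+0+8) = (8,10)
col: 2 vs 10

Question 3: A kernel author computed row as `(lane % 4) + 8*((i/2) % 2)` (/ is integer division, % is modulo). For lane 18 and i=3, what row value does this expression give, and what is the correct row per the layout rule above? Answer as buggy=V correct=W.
`(lane % 4) + 8*((i/2) % 2)`[18,3]->10
18: gid=4,tid=2
[3] (4+8,2*2+1+0) = (12,5)
row: 10 vs 12

buggy=10 correct=12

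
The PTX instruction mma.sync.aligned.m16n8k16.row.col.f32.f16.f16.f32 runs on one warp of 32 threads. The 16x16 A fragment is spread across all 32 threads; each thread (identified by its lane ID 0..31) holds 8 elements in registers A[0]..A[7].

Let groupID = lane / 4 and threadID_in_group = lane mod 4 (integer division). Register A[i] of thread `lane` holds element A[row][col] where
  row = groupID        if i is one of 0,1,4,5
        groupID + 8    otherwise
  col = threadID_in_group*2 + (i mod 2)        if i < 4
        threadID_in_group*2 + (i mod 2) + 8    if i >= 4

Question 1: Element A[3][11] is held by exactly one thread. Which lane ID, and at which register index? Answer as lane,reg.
13,5

r=3->g=3,rb=0  c=11->cb=1,t=1,b0=1
L=3*4+1=13  i=1*4+0*2+1=5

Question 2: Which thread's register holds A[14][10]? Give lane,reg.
25,6

r=14→G=6,rhi=1  c=10→chi=1,T=1,p=0
L=6*4+1=25  i=1*4+1*2+0=6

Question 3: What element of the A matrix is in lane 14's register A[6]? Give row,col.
lane 14->14/4=3, 14 mod 4=2
i=6  r:3+8->11  c:2·2+0+8->12

11,12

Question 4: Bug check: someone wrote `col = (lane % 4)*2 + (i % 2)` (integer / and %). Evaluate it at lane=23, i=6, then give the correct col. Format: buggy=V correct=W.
`(lane % 4)*2 + (i % 2)`[23,6]->6
lane 23->23/4=5, 23 mod 4=3
i=6  r:5+8->13  c:2·3+0+8->14
col: 6 vs 14

buggy=6 correct=14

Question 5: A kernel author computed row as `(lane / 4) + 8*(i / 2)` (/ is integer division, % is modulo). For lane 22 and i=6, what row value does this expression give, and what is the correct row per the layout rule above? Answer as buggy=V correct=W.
buggy=29 correct=13

`(lane / 4) + 8*(i / 2)`[22,6]→29
22: G=5,T=2
[6] (5+8,2*2+0+8) = (13,12)
row: 29 vs 13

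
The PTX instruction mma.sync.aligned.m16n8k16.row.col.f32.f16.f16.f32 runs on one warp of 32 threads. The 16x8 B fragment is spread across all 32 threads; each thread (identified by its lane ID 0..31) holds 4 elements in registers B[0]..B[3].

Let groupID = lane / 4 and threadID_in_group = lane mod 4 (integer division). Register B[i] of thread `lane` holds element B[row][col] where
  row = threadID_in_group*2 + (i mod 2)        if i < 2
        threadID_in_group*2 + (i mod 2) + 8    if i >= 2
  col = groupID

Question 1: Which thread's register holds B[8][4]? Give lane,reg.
16,2

c:4=>grp=4  r:8=>rB=1,tig=0,lo=0
L=4*4+0=16  i=1*2+0=2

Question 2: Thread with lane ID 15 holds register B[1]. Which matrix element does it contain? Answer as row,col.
L=15->g=15>>2=3, t=15&3=3
[1]->row 3·2+1+0=7  col g=3

7,3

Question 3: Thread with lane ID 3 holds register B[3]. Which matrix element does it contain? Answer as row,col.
15,0

lane 3->3/4=0, 3 mod 4=3
i=3  r:2·3+1+8->15  c:0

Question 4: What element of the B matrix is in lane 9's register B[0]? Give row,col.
2,2

lane 9: gid=2 (9/4), tid=1 (9%4)
i=0: r=1*2+0+0=2, c=gid=2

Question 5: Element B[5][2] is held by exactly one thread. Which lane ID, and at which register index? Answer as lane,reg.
10,1

c: 2->gid=2  r: 5->r8=0,tid=2,i&1=1
L=2*4+2=10  i=0*2+1=1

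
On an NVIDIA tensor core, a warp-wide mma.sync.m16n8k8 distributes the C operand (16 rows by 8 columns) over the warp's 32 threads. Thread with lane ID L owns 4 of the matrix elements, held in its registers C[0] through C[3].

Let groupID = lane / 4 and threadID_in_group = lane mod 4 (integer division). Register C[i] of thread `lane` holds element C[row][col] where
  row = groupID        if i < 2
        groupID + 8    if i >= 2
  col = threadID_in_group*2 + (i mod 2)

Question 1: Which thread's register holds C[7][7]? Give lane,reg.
r=7⇒gr=7,Rb=0  c=7⇒th=3,odd=1
L=7*4+3=31  i=0*2+1=1

31,1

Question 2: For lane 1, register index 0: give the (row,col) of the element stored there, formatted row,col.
0,2

L=1=>grp=1>>2=0, tig=1&3=1
[0]=>row 0+0=0  col 1·2+0=2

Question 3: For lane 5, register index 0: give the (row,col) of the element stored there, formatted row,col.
lane 5: g=1 (5/4), t=1 (5%4)
i=0: r=1+0=1, c=1*2+0=2

1,2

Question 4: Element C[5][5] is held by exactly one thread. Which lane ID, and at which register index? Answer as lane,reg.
22,1

r=5->g=5,rb=0  c=5->t=2,b0=1
L=5*4+2=22  i=0*2+1=1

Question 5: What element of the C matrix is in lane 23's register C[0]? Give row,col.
L=23->gid=23>>2=5, tid=23&3=3
[0]->row 5+0=5  col 3·2+0=6

5,6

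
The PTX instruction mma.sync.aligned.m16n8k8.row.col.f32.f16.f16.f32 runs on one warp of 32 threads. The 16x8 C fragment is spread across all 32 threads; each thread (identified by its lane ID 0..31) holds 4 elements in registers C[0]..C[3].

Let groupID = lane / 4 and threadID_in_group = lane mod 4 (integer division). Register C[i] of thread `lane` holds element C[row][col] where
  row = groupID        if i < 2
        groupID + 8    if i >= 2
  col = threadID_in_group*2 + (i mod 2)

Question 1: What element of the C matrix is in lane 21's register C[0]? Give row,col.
5,2

lane 21: g=5 (21/4), t=1 (21%4)
i=0: r=5+0=5, c=1*2+0=2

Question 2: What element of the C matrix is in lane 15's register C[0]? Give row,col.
3,6

lane 15->15/4=3, 15 mod 4=3
i=0  r:3+0->3  c:2·3+0->6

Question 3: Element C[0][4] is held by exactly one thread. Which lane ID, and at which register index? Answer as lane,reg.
r: 0->gid=0,r8=0  c: 4->tid=2,i&1=0
L=0*4+2=2  i=0*2+0=0

2,0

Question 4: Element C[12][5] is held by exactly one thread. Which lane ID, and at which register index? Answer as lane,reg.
r:12=>grp=4,rB=1  c:5=>tig=2,lo=1
L=4*4+2=18  i=1*2+1=3

18,3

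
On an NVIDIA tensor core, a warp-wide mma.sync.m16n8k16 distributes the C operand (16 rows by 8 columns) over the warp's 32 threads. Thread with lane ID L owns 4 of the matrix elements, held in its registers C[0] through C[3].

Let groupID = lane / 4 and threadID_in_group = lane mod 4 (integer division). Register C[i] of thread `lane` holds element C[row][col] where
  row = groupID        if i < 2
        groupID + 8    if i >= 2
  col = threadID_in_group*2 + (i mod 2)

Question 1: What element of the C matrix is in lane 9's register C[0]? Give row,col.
2,2

lane 9⇒9/4=2, 9 mod 4=1
i=0  r:2+0⇒2  c:2·1+0⇒2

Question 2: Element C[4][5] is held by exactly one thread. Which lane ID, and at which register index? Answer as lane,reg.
r=4->g=4,rb=0  c=5->t=2,b0=1
L=4*4+2=18  i=0*2+1=1

18,1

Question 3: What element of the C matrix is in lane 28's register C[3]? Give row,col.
L=28→G=28>>2=7, T=28&3=0
[3]→row 7+8=15  col 0·2+1=1

15,1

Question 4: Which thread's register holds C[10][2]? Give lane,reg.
r=10→G=2,rhi=1  c=2→T=1,p=0
L=2*4+1=9  i=1*2+0=2

9,2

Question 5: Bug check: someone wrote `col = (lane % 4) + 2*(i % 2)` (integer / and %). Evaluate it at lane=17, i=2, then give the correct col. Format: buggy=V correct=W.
`(lane % 4) + 2*(i % 2)`[17,2]->1
17: g=4,t=1
[2] (4+8,1*2+0) = (12,2)
col: 1 vs 2

buggy=1 correct=2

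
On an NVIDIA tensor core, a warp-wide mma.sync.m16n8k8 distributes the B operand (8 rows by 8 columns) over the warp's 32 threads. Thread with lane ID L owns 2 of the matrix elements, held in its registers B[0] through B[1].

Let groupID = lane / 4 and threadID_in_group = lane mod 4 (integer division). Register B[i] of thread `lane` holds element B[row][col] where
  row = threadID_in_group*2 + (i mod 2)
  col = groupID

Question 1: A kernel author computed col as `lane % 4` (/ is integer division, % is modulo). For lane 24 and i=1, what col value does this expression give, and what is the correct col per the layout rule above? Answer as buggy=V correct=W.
buggy=0 correct=6

`lane % 4`[24,1]->0
lane 24->24/4=6, 24 mod 4=0
i=1  r:2·0+1->1  c:6
col: 0 vs 6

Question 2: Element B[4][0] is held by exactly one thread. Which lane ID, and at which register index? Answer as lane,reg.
c:0=>grp=0  r:4=>tig=2,lo=0
L=0*4+2=2  i=0=0

2,0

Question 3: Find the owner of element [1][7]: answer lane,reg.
c=7⇒gr=7  r=1⇒th=0,odd=1
L=7*4+0=28  i=1=1

28,1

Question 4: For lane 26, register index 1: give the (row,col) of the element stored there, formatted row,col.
lane 26: gr=6 (26/4), th=2 (26%4)
i=1: r=2*2+1=5, c=gr=6

5,6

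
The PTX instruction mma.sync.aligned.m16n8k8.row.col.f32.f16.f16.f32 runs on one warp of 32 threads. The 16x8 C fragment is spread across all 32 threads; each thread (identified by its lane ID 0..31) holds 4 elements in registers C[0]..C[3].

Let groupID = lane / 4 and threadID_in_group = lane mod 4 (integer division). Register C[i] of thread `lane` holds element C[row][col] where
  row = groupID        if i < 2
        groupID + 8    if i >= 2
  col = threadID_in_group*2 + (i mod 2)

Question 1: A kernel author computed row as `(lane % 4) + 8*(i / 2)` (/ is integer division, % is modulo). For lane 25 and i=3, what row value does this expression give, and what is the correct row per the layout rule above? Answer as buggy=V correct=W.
`(lane % 4) + 8*(i / 2)`[25,3]→9
25: G=6,T=1
[3] (6+8,1*2+1) = (14,3)
row: 9 vs 14

buggy=9 correct=14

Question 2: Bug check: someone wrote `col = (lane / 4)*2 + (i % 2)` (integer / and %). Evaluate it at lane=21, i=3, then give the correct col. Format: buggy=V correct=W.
buggy=11 correct=3

`(lane / 4)*2 + (i % 2)`[21,3]->11
21: gid=5,tid=1
[3] (5+8,1*2+1) = (13,3)
col: 11 vs 3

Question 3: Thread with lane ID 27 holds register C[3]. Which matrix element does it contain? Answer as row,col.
14,7

L=27⇒gr=27>>2=6, th=27&3=3
[3]⇒row 6+8=14  col 3·2+1=7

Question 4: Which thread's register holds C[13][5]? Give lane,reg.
r: 13->gid=5,r8=1  c: 5->tid=2,i&1=1
L=5*4+2=22  i=1*2+1=3

22,3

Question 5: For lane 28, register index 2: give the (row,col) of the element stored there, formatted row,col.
lane 28=>28/4=7, 28 mod 4=0
i=2  r:7+8=>15  c:2·0+0=>0

15,0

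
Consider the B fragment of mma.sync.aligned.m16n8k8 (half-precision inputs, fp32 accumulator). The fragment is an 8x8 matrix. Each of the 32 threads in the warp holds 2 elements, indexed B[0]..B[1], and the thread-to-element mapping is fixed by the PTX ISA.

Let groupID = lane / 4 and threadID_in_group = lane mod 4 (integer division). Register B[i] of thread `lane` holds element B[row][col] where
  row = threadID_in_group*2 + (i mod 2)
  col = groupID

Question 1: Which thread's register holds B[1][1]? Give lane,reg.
c=1→G=1  r=1→T=0,p=1
L=1*4+0=4  i=1=1

4,1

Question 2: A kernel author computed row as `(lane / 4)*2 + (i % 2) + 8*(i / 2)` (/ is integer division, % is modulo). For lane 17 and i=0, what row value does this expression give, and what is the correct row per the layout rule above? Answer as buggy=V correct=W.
`(lane / 4)*2 + (i % 2) + 8*(i / 2)`[17,0]->8
17: g=4,t=1
[0] (1*2+0,4) = (2,4)
row: 8 vs 2

buggy=8 correct=2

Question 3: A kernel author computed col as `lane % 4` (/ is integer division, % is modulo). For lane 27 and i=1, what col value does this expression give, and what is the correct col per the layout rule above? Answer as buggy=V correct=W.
`lane % 4`[27,1]->3
lane 27: g=6 (27/4), t=3 (27%4)
i=1: r=3*2+1=7, c=g=6
col: 3 vs 6

buggy=3 correct=6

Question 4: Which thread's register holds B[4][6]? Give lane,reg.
c: 6->gid=6  r: 4->tid=2,i&1=0
L=6*4+2=26  i=0=0

26,0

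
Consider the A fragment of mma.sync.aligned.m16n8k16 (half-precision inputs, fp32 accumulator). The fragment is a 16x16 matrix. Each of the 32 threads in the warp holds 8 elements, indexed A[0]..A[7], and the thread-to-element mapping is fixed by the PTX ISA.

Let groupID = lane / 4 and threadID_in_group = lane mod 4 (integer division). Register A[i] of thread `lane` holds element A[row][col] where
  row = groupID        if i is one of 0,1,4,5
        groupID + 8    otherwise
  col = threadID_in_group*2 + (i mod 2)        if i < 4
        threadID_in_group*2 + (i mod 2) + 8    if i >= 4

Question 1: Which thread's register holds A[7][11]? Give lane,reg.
29,5

r: 7->gid=7,r8=0  c: 11->c8=1,tid=1,i&1=1
L=7*4+1=29  i=1*4+0*2+1=5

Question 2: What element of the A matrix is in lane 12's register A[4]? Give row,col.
L=12=>grp=12>>2=3, tig=12&3=0
[4]=>row 3+0=3  col 0·2+0+8=8

3,8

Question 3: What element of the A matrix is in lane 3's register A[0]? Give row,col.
0,6

3: g=0,t=3
[0] (0+0,3*2+0+0) = (0,6)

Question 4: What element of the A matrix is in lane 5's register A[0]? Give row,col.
1,2

lane 5: grp=1 (5/4), tig=1 (5%4)
i=0: r=1+0=1, c=1*2+0+0=2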